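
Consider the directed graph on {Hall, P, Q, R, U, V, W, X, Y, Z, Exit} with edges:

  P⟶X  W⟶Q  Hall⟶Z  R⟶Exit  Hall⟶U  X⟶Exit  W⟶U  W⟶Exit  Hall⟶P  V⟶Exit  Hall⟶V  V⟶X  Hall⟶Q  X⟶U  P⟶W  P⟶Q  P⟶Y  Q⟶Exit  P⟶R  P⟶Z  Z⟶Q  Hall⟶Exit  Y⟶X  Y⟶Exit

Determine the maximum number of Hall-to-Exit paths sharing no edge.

Assign every edge capacity 1; by Menger, the answer equals the max flow.
Path Hall→Exit (+1); total 1.
Path Hall→Q→Exit (+1); total 2.
Path Hall→V→Exit (+1); total 3.
Path Hall→P→R→Exit (+1); total 4.
No residual Hall→Exit path; max flow = 4.
Certifying cut of size 4: {Hall→Exit, Hall→P, Hall→V, Q→Exit}.

4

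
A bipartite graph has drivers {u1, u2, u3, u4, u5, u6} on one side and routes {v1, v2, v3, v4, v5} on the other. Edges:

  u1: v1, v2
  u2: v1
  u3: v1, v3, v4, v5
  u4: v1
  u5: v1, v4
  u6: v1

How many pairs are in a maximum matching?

4

Unit-capacity flow: source→left, listed edges, right→sink; max matching = max flow.
Augmenting path u1→v1 (+1); matched 1.
Augmenting path u3→v3 (+1); matched 2.
Augmenting path u5→v4 (+1); matched 3.
Augmenting path u2→v1→u1→v2 (+1); matched 4.
No augmenting path remains; maximum matching = 4.
König certificate: {u1, u3, u5, v1} is a vertex cover of size 4 (every listed pair touches it), so no matching can be larger.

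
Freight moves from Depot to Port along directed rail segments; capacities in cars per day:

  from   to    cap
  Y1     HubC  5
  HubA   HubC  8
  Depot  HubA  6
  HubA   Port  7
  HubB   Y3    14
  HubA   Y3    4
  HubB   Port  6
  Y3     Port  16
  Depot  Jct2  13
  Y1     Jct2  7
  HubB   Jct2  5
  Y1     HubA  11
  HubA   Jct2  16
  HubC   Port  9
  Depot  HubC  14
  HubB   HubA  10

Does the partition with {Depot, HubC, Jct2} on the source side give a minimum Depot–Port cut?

Yes — it is a minimum cut (capacity 15).

Given cut capacity: 6 + 9 = 15.
Augment Depot→HubA→Port: bottleneck 6, flow now 6.
Augment Depot→HubC→Port: bottleneck 9, flow now 15.
No augmenting path remains; maximum flow = 15.
Cut capacity 15 equals the max flow, so it is a minimum cut.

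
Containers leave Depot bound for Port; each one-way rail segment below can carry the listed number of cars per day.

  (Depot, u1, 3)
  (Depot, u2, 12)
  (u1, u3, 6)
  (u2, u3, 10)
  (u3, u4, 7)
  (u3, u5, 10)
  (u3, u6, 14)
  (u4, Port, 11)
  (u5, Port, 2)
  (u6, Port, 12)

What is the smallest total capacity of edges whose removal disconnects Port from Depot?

Augment Depot→u1→u3→u4→Port: bottleneck 3, flow now 3.
Augment Depot→u2→u3→u4→Port: bottleneck 4, flow now 7.
Augment Depot→u2→u3→u5→Port: bottleneck 2, flow now 9.
Augment Depot→u2→u3→u6→Port: bottleneck 4, flow now 13.
No augmenting path remains; maximum flow = 13.
By max-flow min-cut, the minimum cut capacity equals the max flow.
In the residual graph, reachable from Depot: {Depot, u2}.
Min-cut edges: Depot→u1 (3), u2→u3 (10); capacity 3 + 10 = 13.

13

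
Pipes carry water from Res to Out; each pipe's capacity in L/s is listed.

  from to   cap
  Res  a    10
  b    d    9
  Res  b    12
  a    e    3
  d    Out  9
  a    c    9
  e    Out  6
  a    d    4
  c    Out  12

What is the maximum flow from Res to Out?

Augment Res→a→c→Out: bottleneck 9, flow now 9.
Augment Res→a→d→Out: bottleneck 1, flow now 10.
Augment Res→b→d→Out: bottleneck 8, flow now 18.
Augment Res→b→d→a→e→Out: bottleneck 1, flow now 19. (uses reverse residual edge)
No augmenting path remains; maximum flow = 19.
In the residual graph, reachable from Res: {Res, b}.
Min-cut edges: Res→a (10), b→d (9); capacity 10 + 9 = 19.
This cut is saturated, so no flow can exceed 19.

19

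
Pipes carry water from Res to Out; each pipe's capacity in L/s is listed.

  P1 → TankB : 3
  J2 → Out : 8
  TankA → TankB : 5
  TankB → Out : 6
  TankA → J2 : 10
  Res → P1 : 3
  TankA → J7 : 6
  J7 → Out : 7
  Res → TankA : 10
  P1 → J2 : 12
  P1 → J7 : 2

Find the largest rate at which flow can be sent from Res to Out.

Augment Res→P1→J2→Out: bottleneck 3, flow now 3.
Augment Res→TankA→J2→Out: bottleneck 5, flow now 8.
Augment Res→TankA→J7→Out: bottleneck 5, flow now 13.
No augmenting path remains; maximum flow = 13.
In the residual graph, reachable from Res: {Res}.
Min-cut edges: Res→P1 (3), Res→TankA (10); capacity 3 + 10 = 13.
This cut is saturated, so no flow can exceed 13.

13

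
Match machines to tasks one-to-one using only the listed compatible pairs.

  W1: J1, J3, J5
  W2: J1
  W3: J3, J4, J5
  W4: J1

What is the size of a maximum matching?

3

Unit-capacity flow: source→left, listed edges, right→sink; max matching = max flow.
Augmenting path W1→J1 (+1); matched 1.
Augmenting path W3→J3 (+1); matched 2.
Augmenting path W2→J1→W1→J5 (+1); matched 3.
No augmenting path remains; maximum matching = 3.
König certificate: {W1, W3, J1} is a vertex cover of size 3 (every listed pair touches it), so no matching can be larger.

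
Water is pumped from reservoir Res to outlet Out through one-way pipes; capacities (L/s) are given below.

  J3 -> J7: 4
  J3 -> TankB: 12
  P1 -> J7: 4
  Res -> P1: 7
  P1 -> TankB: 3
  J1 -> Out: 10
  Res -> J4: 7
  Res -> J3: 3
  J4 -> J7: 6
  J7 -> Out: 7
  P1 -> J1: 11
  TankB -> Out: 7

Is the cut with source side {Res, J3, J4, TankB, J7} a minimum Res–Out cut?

No — its capacity is 21, but the minimum cut has capacity 16.

Given cut capacity: 7 + 7 + 7 = 21.
Augment Res→J3→TankB→Out: bottleneck 3, flow now 3.
Augment Res→P1→J1→Out: bottleneck 7, flow now 10.
Augment Res→J4→J7→Out: bottleneck 6, flow now 16.
No augmenting path remains; maximum flow = 16.
In the residual graph, reachable from Res: {Res, J4}.
Min-cut edges: Res→J3 (3), Res→P1 (7), J4→J7 (6); capacity 3 + 7 + 6 = 16.
Cut capacity 21 exceeds the max flow 16, so it is not minimum.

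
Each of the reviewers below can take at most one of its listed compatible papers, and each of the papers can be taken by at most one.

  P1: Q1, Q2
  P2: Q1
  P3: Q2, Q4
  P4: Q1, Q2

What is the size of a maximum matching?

Unit-capacity flow: source→left, listed edges, right→sink; max matching = max flow.
Augmenting path P1→Q1 (+1); matched 1.
Augmenting path P3→Q2 (+1); matched 2.
Augmenting path P4→Q2→P3→Q4 (+1); matched 3.
No augmenting path remains; maximum matching = 3.
König certificate: {P3, Q1, Q2} is a vertex cover of size 3 (every listed pair touches it), so no matching can be larger.

3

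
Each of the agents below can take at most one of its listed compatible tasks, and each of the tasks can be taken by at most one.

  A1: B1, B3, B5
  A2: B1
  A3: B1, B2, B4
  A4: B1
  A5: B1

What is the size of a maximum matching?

Unit-capacity flow: source→left, listed edges, right→sink; max matching = max flow.
Augmenting path A1→B1 (+1); matched 1.
Augmenting path A3→B2 (+1); matched 2.
Augmenting path A2→B1→A1→B3 (+1); matched 3.
No augmenting path remains; maximum matching = 3.
König certificate: {A1, A3, B1} is a vertex cover of size 3 (every listed pair touches it), so no matching can be larger.

3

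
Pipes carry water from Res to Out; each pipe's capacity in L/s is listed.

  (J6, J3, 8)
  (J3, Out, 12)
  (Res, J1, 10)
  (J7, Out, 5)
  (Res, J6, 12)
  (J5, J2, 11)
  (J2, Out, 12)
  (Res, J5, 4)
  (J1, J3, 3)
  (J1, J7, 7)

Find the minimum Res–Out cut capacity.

20

Augment Res→J5→J2→Out: bottleneck 4, flow now 4.
Augment Res→J6→J3→Out: bottleneck 8, flow now 12.
Augment Res→J1→J3→Out: bottleneck 3, flow now 15.
Augment Res→J1→J7→Out: bottleneck 5, flow now 20.
No augmenting path remains; maximum flow = 20.
By max-flow min-cut, the minimum cut capacity equals the max flow.
In the residual graph, reachable from Res: {Res, J6, J1, J7}.
Min-cut edges: Res→J5 (4), J6→J3 (8), J1→J3 (3), J7→Out (5); capacity 4 + 8 + 3 + 5 = 20.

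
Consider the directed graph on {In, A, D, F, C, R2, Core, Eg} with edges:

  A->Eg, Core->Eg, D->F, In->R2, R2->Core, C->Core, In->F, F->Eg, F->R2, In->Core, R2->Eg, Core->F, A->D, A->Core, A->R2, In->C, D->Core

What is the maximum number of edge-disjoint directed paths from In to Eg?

3

Assign every edge capacity 1; by Menger, the answer equals the max flow.
Path In→F→Eg (+1); total 1.
Path In→R2→Eg (+1); total 2.
Path In→Core→Eg (+1); total 3.
No residual In→Eg path; max flow = 3.
Certifying cut of size 3: {Core→Eg, F→Eg, R2→Eg}.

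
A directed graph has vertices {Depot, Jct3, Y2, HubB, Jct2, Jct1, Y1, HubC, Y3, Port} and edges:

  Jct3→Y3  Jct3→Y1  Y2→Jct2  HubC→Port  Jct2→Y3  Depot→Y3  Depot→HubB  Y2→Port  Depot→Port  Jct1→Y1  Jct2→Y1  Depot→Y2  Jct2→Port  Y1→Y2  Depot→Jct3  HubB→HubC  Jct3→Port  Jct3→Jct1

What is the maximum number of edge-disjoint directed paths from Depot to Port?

4

Assign every edge capacity 1; by Menger, the answer equals the max flow.
Path Depot→Port (+1); total 1.
Path Depot→Jct3→Port (+1); total 2.
Path Depot→Y2→Port (+1); total 3.
Path Depot→HubB→HubC→Port (+1); total 4.
No residual Depot→Port path; max flow = 4.
Certifying cut of size 4: {Depot→HubB, Depot→Jct3, Depot→Port, Depot→Y2}.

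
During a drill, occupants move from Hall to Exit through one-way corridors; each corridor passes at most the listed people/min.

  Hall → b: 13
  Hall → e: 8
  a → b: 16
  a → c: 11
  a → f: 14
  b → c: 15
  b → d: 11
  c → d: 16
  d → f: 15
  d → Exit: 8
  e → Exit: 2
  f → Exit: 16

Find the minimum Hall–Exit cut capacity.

15

Augment Hall→e→Exit: bottleneck 2, flow now 2.
Augment Hall→b→d→Exit: bottleneck 8, flow now 10.
Augment Hall→b→d→f→Exit: bottleneck 3, flow now 13.
Augment Hall→b→c→d→f→Exit: bottleneck 2, flow now 15.
No augmenting path remains; maximum flow = 15.
By max-flow min-cut, the minimum cut capacity equals the max flow.
In the residual graph, reachable from Hall: {Hall, e}.
Min-cut edges: Hall→b (13), e→Exit (2); capacity 13 + 2 = 15.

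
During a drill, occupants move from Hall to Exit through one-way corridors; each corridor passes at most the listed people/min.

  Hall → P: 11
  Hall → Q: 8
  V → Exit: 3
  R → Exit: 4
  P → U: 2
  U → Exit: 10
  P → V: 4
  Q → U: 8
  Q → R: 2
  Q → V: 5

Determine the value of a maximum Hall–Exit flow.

Augment Hall→P→U→Exit: bottleneck 2, flow now 2.
Augment Hall→P→V→Exit: bottleneck 3, flow now 5.
Augment Hall→Q→R→Exit: bottleneck 2, flow now 7.
Augment Hall→Q→U→Exit: bottleneck 6, flow now 13.
No augmenting path remains; maximum flow = 13.
In the residual graph, reachable from Hall: {Hall, P, V}.
Min-cut edges: Hall→Q (8), P→U (2), V→Exit (3); capacity 8 + 2 + 3 = 13.
This cut is saturated, so no flow can exceed 13.

13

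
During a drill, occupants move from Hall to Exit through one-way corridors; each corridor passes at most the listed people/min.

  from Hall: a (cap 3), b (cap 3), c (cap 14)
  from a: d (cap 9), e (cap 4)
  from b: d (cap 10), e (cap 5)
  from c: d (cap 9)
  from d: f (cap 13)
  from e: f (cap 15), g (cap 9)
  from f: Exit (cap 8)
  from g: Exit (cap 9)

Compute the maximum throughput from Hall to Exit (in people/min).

14

Augment Hall→a→d→f→Exit: bottleneck 3, flow now 3.
Augment Hall→b→d→f→Exit: bottleneck 3, flow now 6.
Augment Hall→c→d→f→Exit: bottleneck 2, flow now 8.
Augment Hall→c→d→a→e→g→Exit: bottleneck 3, flow now 11. (uses reverse residual edge)
Augment Hall→c→d→b→e→g→Exit: bottleneck 3, flow now 14. (uses reverse residual edge)
No augmenting path remains; maximum flow = 14.
In the residual graph, reachable from Hall: {Hall, c, d, f}.
Min-cut edges: Hall→a (3), Hall→b (3), f→Exit (8); capacity 3 + 3 + 8 = 14.
This cut is saturated, so no flow can exceed 14.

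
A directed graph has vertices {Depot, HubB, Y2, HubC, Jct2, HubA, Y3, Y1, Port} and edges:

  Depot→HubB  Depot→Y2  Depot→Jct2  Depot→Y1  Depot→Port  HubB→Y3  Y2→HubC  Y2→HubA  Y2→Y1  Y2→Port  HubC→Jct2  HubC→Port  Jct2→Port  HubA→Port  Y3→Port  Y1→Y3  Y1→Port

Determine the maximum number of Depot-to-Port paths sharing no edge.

Assign every edge capacity 1; by Menger, the answer equals the max flow.
Path Depot→Port (+1); total 1.
Path Depot→Y2→Port (+1); total 2.
Path Depot→Jct2→Port (+1); total 3.
Path Depot→Y1→Port (+1); total 4.
Path Depot→HubB→Y3→Port (+1); total 5.
No residual Depot→Port path; max flow = 5.
Certifying cut of size 5: {Depot→HubB, Depot→Jct2, Depot→Port, Depot→Y1, Depot→Y2}.

5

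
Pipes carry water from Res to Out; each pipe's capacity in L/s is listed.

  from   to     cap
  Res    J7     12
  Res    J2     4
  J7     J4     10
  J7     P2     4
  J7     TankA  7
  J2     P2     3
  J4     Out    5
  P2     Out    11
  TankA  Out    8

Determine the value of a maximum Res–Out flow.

Augment Res→J7→J4→Out: bottleneck 5, flow now 5.
Augment Res→J7→P2→Out: bottleneck 4, flow now 9.
Augment Res→J7→TankA→Out: bottleneck 3, flow now 12.
Augment Res→J2→P2→Out: bottleneck 3, flow now 15.
No augmenting path remains; maximum flow = 15.
In the residual graph, reachable from Res: {Res, J2}.
Min-cut edges: Res→J7 (12), J2→P2 (3); capacity 12 + 3 = 15.
This cut is saturated, so no flow can exceed 15.

15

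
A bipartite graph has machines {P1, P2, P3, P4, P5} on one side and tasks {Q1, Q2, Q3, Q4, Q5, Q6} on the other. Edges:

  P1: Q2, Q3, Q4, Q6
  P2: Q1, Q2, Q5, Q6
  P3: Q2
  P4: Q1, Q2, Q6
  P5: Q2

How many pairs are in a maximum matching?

4

Unit-capacity flow: source→left, listed edges, right→sink; max matching = max flow.
Augmenting path P1→Q2 (+1); matched 1.
Augmenting path P2→Q1 (+1); matched 2.
Augmenting path P4→Q6 (+1); matched 3.
Augmenting path P3→Q2→P1→Q3 (+1); matched 4.
No augmenting path remains; maximum matching = 4.
König certificate: {P1, P2, P4, Q2} is a vertex cover of size 4 (every listed pair touches it), so no matching can be larger.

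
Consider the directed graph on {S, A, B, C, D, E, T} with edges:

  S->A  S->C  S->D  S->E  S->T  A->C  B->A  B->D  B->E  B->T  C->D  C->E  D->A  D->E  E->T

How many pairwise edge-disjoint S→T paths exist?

2

Assign every edge capacity 1; by Menger, the answer equals the max flow.
Path S→T (+1); total 1.
Path S→E→T (+1); total 2.
No residual S→T path; max flow = 2.
Certifying cut of size 2: {E→T, S→T}.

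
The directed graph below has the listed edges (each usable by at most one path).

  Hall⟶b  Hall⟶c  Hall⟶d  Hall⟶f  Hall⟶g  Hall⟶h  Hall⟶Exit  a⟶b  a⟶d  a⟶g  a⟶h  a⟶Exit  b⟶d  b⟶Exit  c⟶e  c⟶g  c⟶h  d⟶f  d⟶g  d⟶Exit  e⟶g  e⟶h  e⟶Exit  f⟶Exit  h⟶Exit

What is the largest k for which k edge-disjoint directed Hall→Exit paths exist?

Assign every edge capacity 1; by Menger, the answer equals the max flow.
Path Hall→Exit (+1); total 1.
Path Hall→b→Exit (+1); total 2.
Path Hall→d→Exit (+1); total 3.
Path Hall→f→Exit (+1); total 4.
Path Hall→h→Exit (+1); total 5.
Path Hall→c→e→Exit (+1); total 6.
No residual Hall→Exit path; max flow = 6.
Certifying cut of size 6: {Hall→Exit, Hall→b, Hall→c, Hall→d, Hall→f, Hall→h}.

6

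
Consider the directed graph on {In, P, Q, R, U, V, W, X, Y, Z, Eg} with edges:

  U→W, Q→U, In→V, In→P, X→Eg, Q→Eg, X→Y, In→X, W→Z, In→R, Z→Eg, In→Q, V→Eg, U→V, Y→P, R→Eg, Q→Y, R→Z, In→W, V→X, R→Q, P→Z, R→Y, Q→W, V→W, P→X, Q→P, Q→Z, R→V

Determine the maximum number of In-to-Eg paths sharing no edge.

5

Assign every edge capacity 1; by Menger, the answer equals the max flow.
Path In→Q→Eg (+1); total 1.
Path In→R→Eg (+1); total 2.
Path In→V→Eg (+1); total 3.
Path In→X→Eg (+1); total 4.
Path In→P→Z→Eg (+1); total 5.
No residual In→Eg path; max flow = 5.
Certifying cut of size 5: {In→Q, In→R, In→V, X→Eg, Z→Eg}.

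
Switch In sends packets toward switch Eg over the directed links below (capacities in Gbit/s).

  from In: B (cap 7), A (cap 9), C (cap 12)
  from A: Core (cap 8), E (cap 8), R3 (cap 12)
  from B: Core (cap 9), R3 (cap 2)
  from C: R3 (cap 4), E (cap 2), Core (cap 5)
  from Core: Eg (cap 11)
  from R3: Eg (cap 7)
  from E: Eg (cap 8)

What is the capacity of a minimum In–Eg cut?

Augment In→A→Core→Eg: bottleneck 8, flow now 8.
Augment In→A→R3→Eg: bottleneck 1, flow now 9.
Augment In→B→Core→Eg: bottleneck 3, flow now 12.
Augment In→B→R3→Eg: bottleneck 2, flow now 14.
Augment In→C→R3→Eg: bottleneck 4, flow now 18.
Augment In→C→E→Eg: bottleneck 2, flow now 20.
Augment In→B→Core→A→E→Eg: bottleneck 2, flow now 22. (uses reverse residual edge)
Augment In→C→Core→A→E→Eg: bottleneck 4, flow now 26. (uses reverse residual edge)
No augmenting path remains; maximum flow = 26.
By max-flow min-cut, the minimum cut capacity equals the max flow.
In the residual graph, reachable from In: {In, A, B, C, Core, R3, E}.
Min-cut edges: Core→Eg (11), R3→Eg (7), E→Eg (8); capacity 11 + 7 + 8 = 26.

26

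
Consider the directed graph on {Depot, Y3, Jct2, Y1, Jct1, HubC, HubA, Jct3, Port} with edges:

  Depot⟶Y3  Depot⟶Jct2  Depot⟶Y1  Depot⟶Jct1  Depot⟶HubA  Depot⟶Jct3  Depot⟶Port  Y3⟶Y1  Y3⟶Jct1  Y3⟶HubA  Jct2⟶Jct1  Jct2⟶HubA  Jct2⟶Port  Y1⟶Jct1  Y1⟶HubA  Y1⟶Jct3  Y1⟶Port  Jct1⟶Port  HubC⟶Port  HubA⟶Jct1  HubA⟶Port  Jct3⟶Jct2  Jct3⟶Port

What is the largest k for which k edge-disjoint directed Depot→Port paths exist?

Assign every edge capacity 1; by Menger, the answer equals the max flow.
Path Depot→Port (+1); total 1.
Path Depot→Jct2→Port (+1); total 2.
Path Depot→Y1→Port (+1); total 3.
Path Depot→Jct1→Port (+1); total 4.
Path Depot→HubA→Port (+1); total 5.
Path Depot→Jct3→Port (+1); total 6.
No residual Depot→Port path; max flow = 6.
Certifying cut of size 6: {Depot→Port, HubA→Port, Jct1→Port, Jct2→Port, Jct3→Port, Y1→Port}.

6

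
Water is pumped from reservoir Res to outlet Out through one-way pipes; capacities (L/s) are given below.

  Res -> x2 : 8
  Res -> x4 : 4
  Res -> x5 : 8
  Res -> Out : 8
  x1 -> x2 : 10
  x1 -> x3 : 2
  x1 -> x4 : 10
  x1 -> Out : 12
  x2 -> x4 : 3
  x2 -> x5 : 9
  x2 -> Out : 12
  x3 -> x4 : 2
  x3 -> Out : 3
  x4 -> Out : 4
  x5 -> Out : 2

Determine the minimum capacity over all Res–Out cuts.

Augment Res→Out: bottleneck 8, flow now 8.
Augment Res→x2→Out: bottleneck 8, flow now 16.
Augment Res→x4→Out: bottleneck 4, flow now 20.
Augment Res→x5→Out: bottleneck 2, flow now 22.
No augmenting path remains; maximum flow = 22.
By max-flow min-cut, the minimum cut capacity equals the max flow.
In the residual graph, reachable from Res: {Res, x5}.
Min-cut edges: Res→x2 (8), Res→x4 (4), Res→Out (8), x5→Out (2); capacity 8 + 4 + 8 + 2 = 22.

22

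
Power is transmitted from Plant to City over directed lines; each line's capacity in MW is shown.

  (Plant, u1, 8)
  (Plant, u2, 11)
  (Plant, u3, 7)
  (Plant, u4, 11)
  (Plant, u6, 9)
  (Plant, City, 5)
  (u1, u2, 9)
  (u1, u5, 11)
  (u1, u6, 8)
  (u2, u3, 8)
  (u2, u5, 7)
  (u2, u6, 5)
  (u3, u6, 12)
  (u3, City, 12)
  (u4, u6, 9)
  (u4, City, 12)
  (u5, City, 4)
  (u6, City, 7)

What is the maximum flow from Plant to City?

Augment Plant→City: bottleneck 5, flow now 5.
Augment Plant→u3→City: bottleneck 7, flow now 12.
Augment Plant→u4→City: bottleneck 11, flow now 23.
Augment Plant→u6→City: bottleneck 7, flow now 30.
Augment Plant→u1→u5→City: bottleneck 4, flow now 34.
Augment Plant→u2→u3→City: bottleneck 5, flow now 39.
No augmenting path remains; maximum flow = 39.
In the residual graph, reachable from Plant: {Plant, u1, u2, u3, u5, u6}.
Min-cut edges: Plant→u4 (11), Plant→City (5), u3→City (12), u5→City (4), u6→City (7); capacity 11 + 5 + 12 + 4 + 7 = 39.
This cut is saturated, so no flow can exceed 39.

39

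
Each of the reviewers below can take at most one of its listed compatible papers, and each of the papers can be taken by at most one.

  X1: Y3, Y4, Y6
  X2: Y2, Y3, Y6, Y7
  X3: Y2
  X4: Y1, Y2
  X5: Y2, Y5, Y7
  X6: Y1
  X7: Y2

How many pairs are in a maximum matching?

Unit-capacity flow: source→left, listed edges, right→sink; max matching = max flow.
Augmenting path X1→Y3 (+1); matched 1.
Augmenting path X2→Y2 (+1); matched 2.
Augmenting path X4→Y1 (+1); matched 3.
Augmenting path X5→Y5 (+1); matched 4.
Augmenting path X3→Y2→X2→Y6 (+1); matched 5.
No augmenting path remains; maximum matching = 5.
König certificate: {X1, X2, X5, Y1, Y2} is a vertex cover of size 5 (every listed pair touches it), so no matching can be larger.

5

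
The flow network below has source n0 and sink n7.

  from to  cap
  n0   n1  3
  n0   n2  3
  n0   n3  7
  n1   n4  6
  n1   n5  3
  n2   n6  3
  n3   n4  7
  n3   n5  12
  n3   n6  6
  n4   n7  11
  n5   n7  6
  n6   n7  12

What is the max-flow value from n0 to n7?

Augment n0→n1→n4→n7: bottleneck 3, flow now 3.
Augment n0→n2→n6→n7: bottleneck 3, flow now 6.
Augment n0→n3→n4→n7: bottleneck 7, flow now 13.
No augmenting path remains; maximum flow = 13.
In the residual graph, reachable from n0: {n0}.
Min-cut edges: n0→n1 (3), n0→n2 (3), n0→n3 (7); capacity 3 + 3 + 7 = 13.
This cut is saturated, so no flow can exceed 13.

13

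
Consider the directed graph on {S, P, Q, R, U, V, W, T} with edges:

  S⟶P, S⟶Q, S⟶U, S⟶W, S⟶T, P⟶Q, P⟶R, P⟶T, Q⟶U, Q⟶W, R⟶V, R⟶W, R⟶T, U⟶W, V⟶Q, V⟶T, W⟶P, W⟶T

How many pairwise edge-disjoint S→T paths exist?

4

Assign every edge capacity 1; by Menger, the answer equals the max flow.
Path S→T (+1); total 1.
Path S→P→T (+1); total 2.
Path S→W→T (+1); total 3.
Path S→Q→W→P→R→T (+1); total 4.
No residual S→T path; max flow = 4.
Certifying cut of size 4: {S→P, S→T, W→P, W→T}.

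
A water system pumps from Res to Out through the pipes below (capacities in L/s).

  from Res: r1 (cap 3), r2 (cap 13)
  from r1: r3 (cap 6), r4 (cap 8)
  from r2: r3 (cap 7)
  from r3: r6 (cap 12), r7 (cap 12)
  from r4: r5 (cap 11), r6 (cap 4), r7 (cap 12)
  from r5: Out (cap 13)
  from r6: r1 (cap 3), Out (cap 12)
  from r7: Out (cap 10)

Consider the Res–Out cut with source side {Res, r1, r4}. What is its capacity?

Edges leaving {Res, r1, r4}: Res→r2 (13), r1→r3 (6), r4→r5 (11), r4→r6 (4), r4→r7 (12).
Cut capacity = 13 + 6 + 11 + 4 + 12 = 46.

46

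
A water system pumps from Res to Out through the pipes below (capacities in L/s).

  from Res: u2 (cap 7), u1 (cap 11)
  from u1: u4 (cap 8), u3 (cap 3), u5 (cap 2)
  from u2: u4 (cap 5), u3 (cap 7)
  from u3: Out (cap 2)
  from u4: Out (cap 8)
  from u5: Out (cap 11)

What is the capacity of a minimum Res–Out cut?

Augment Res→u1→u3→Out: bottleneck 2, flow now 2.
Augment Res→u1→u4→Out: bottleneck 8, flow now 10.
Augment Res→u1→u5→Out: bottleneck 1, flow now 11.
Augment Res→u2→u3→u1→u5→Out: bottleneck 1, flow now 12. (uses reverse residual edge)
No augmenting path remains; maximum flow = 12.
By max-flow min-cut, the minimum cut capacity equals the max flow.
In the residual graph, reachable from Res: {Res, u1, u2, u3, u4}.
Min-cut edges: u1→u5 (2), u3→Out (2), u4→Out (8); capacity 2 + 2 + 8 = 12.

12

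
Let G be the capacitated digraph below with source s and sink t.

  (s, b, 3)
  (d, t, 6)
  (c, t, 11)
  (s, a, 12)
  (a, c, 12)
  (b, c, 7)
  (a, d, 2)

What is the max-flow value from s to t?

Augment s→a→c→t: bottleneck 11, flow now 11.
Augment s→a→d→t: bottleneck 1, flow now 12.
Augment s→b→c→a→d→t: bottleneck 1, flow now 13. (uses reverse residual edge)
No augmenting path remains; maximum flow = 13.
In the residual graph, reachable from s: {s, a, b, c}.
Min-cut edges: a→d (2), c→t (11); capacity 2 + 11 = 13.
This cut is saturated, so no flow can exceed 13.

13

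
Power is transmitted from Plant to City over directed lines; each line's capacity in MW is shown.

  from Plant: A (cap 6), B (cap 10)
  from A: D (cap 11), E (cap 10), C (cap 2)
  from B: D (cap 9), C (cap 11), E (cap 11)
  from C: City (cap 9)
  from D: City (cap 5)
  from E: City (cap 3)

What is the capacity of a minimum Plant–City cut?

16

Augment Plant→A→C→City: bottleneck 2, flow now 2.
Augment Plant→A→D→City: bottleneck 4, flow now 6.
Augment Plant→B→C→City: bottleneck 7, flow now 13.
Augment Plant→B→D→City: bottleneck 1, flow now 14.
Augment Plant→B→E→City: bottleneck 2, flow now 16.
No augmenting path remains; maximum flow = 16.
By max-flow min-cut, the minimum cut capacity equals the max flow.
In the residual graph, reachable from Plant: {Plant}.
Min-cut edges: Plant→A (6), Plant→B (10); capacity 6 + 10 = 16.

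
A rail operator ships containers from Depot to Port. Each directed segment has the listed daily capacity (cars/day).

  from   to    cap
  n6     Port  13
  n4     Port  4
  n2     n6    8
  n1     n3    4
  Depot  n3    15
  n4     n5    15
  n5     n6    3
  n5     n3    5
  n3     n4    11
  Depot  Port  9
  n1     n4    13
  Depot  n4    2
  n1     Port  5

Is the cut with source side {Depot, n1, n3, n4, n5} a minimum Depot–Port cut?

No — its capacity is 21, but the minimum cut has capacity 16.

Given cut capacity: 9 + 5 + 4 + 3 = 21.
Augment Depot→Port: bottleneck 9, flow now 9.
Augment Depot→n4→Port: bottleneck 2, flow now 11.
Augment Depot→n3→n4→Port: bottleneck 2, flow now 13.
Augment Depot→n3→n4→n5→n6→Port: bottleneck 3, flow now 16.
No augmenting path remains; maximum flow = 16.
In the residual graph, reachable from Depot: {Depot, n3, n4, n5}.
Min-cut edges: Depot→Port (9), n4→Port (4), n5→n6 (3); capacity 9 + 4 + 3 = 16.
Cut capacity 21 exceeds the max flow 16, so it is not minimum.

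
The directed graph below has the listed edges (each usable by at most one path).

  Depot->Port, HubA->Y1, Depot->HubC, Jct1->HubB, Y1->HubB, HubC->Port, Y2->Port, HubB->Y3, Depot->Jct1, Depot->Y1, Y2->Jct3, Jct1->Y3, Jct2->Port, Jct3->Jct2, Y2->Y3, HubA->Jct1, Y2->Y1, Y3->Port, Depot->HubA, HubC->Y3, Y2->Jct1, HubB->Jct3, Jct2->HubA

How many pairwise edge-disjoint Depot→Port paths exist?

4

Assign every edge capacity 1; by Menger, the answer equals the max flow.
Path Depot→Port (+1); total 1.
Path Depot→HubC→Port (+1); total 2.
Path Depot→Jct1→Y3→Port (+1); total 3.
Path Depot→Y1→HubB→Jct3→Jct2→Port (+1); total 4.
No residual Depot→Port path; max flow = 4.
Certifying cut of size 4: {Depot→HubC, Depot→Port, HubB→Jct3, Y3→Port}.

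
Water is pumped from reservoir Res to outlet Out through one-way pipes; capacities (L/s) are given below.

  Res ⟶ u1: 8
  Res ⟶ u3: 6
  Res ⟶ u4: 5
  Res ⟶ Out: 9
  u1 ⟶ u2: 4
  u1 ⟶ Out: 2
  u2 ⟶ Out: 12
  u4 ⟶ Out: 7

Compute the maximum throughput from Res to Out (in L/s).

20

Augment Res→Out: bottleneck 9, flow now 9.
Augment Res→u1→Out: bottleneck 2, flow now 11.
Augment Res→u4→Out: bottleneck 5, flow now 16.
Augment Res→u1→u2→Out: bottleneck 4, flow now 20.
No augmenting path remains; maximum flow = 20.
In the residual graph, reachable from Res: {Res, u1, u3}.
Min-cut edges: Res→u4 (5), Res→Out (9), u1→u2 (4), u1→Out (2); capacity 5 + 9 + 4 + 2 = 20.
This cut is saturated, so no flow can exceed 20.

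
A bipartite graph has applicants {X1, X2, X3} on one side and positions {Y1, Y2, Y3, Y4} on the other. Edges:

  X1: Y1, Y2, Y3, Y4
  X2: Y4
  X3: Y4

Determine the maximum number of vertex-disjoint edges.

Unit-capacity flow: source→left, listed edges, right→sink; max matching = max flow.
Augmenting path X1→Y1 (+1); matched 1.
Augmenting path X2→Y4 (+1); matched 2.
No augmenting path remains; maximum matching = 2.
König certificate: {X1, Y4} is a vertex cover of size 2 (every listed pair touches it), so no matching can be larger.

2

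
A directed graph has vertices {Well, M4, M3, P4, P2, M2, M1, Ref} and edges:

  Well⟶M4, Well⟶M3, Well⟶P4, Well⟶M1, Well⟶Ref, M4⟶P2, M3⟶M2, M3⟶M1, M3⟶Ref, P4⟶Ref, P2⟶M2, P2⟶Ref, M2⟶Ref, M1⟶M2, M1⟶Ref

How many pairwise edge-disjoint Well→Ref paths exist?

Assign every edge capacity 1; by Menger, the answer equals the max flow.
Path Well→Ref (+1); total 1.
Path Well→M3→Ref (+1); total 2.
Path Well→P4→Ref (+1); total 3.
Path Well→M1→Ref (+1); total 4.
Path Well→M4→P2→Ref (+1); total 5.
No residual Well→Ref path; max flow = 5.
Certifying cut of size 5: {Well→M1, Well→M3, Well→M4, Well→P4, Well→Ref}.

5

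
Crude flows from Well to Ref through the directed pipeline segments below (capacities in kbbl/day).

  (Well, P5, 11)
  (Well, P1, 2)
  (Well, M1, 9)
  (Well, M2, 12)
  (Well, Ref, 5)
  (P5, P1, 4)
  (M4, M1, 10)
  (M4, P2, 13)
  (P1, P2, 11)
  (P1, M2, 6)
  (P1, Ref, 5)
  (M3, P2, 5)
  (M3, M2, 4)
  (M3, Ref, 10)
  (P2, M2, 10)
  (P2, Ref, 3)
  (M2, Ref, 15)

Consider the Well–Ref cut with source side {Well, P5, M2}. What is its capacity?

35

Edges leaving {Well, P5, M2}: Well→P1 (2), Well→M1 (9), Well→Ref (5), P5→P1 (4), M2→Ref (15).
Cut capacity = 2 + 9 + 5 + 4 + 15 = 35.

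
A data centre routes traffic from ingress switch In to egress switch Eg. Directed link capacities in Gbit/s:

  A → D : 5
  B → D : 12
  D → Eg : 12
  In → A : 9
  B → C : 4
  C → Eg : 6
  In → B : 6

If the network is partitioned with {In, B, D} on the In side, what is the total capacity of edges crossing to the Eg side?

Edges leaving {In, B, D}: In→A (9), B→C (4), D→Eg (12).
Cut capacity = 9 + 4 + 12 = 25.

25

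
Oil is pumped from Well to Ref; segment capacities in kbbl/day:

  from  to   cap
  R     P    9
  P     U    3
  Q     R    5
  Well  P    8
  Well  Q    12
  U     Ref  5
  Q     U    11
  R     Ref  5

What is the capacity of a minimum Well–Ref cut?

Augment Well→P→U→Ref: bottleneck 3, flow now 3.
Augment Well→Q→R→Ref: bottleneck 5, flow now 8.
Augment Well→Q→U→Ref: bottleneck 2, flow now 10.
No augmenting path remains; maximum flow = 10.
By max-flow min-cut, the minimum cut capacity equals the max flow.
In the residual graph, reachable from Well: {Well, P, Q, U}.
Min-cut edges: Q→R (5), U→Ref (5); capacity 5 + 5 = 10.

10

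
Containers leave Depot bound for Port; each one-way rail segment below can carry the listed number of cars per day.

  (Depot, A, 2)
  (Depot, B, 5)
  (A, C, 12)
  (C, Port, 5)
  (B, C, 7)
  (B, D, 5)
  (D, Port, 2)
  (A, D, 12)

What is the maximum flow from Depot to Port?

Augment Depot→A→C→Port: bottleneck 2, flow now 2.
Augment Depot→B→C→Port: bottleneck 3, flow now 5.
Augment Depot→B→D→Port: bottleneck 2, flow now 7.
No augmenting path remains; maximum flow = 7.
In the residual graph, reachable from Depot: {Depot}.
Min-cut edges: Depot→A (2), Depot→B (5); capacity 2 + 5 = 7.
This cut is saturated, so no flow can exceed 7.

7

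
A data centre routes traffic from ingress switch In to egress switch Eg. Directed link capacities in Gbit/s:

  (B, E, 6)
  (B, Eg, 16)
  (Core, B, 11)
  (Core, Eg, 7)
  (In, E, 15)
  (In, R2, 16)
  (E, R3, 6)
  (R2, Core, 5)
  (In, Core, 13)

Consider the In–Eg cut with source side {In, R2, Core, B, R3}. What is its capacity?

44

Edges leaving {In, R2, Core, B, R3}: In→E (15), Core→Eg (7), B→E (6), B→Eg (16).
Cut capacity = 15 + 7 + 6 + 16 = 44.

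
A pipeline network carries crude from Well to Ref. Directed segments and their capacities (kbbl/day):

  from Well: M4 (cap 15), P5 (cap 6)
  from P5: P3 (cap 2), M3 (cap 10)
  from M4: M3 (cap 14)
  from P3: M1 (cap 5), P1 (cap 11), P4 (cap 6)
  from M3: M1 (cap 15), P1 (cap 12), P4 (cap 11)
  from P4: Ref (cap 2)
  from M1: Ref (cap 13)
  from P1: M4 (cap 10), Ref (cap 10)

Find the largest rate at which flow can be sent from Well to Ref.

Augment Well→P5→P3→P4→Ref: bottleneck 2, flow now 2.
Augment Well→P5→M3→M1→Ref: bottleneck 4, flow now 6.
Augment Well→M4→M3→M1→Ref: bottleneck 9, flow now 15.
Augment Well→M4→M3→P1→Ref: bottleneck 5, flow now 20.
No augmenting path remains; maximum flow = 20.
In the residual graph, reachable from Well: {Well, M4}.
Min-cut edges: Well→P5 (6), M4→M3 (14); capacity 6 + 14 = 20.
This cut is saturated, so no flow can exceed 20.

20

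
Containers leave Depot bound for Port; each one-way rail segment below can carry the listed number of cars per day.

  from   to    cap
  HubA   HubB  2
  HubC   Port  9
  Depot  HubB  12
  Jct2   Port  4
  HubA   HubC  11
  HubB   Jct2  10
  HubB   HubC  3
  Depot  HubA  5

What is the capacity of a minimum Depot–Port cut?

12

Augment Depot→HubA→HubC→Port: bottleneck 5, flow now 5.
Augment Depot→HubB→Jct2→Port: bottleneck 4, flow now 9.
Augment Depot→HubB→HubC→Port: bottleneck 3, flow now 12.
No augmenting path remains; maximum flow = 12.
By max-flow min-cut, the minimum cut capacity equals the max flow.
In the residual graph, reachable from Depot: {Depot, HubB, Jct2}.
Min-cut edges: Depot→HubA (5), HubB→HubC (3), Jct2→Port (4); capacity 5 + 3 + 4 = 12.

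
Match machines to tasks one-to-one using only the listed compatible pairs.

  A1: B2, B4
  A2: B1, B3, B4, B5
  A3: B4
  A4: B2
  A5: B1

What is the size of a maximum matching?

4

Unit-capacity flow: source→left, listed edges, right→sink; max matching = max flow.
Augmenting path A1→B2 (+1); matched 1.
Augmenting path A2→B1 (+1); matched 2.
Augmenting path A3→B4 (+1); matched 3.
Augmenting path A5→B1→A2→B3 (+1); matched 4.
No augmenting path remains; maximum matching = 4.
König certificate: {A2, A5, B2, B4} is a vertex cover of size 4 (every listed pair touches it), so no matching can be larger.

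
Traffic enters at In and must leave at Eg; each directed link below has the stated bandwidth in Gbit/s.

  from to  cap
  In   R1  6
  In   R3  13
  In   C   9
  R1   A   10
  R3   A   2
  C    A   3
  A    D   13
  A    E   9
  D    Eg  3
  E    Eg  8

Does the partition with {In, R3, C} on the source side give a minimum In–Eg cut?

Yes — it is a minimum cut (capacity 11).

Given cut capacity: 6 + 2 + 3 = 11.
Augment In→R1→A→D→Eg: bottleneck 3, flow now 3.
Augment In→R1→A→E→Eg: bottleneck 3, flow now 6.
Augment In→R3→A→E→Eg: bottleneck 2, flow now 8.
Augment In→C→A→E→Eg: bottleneck 3, flow now 11.
No augmenting path remains; maximum flow = 11.
Cut capacity 11 equals the max flow, so it is a minimum cut.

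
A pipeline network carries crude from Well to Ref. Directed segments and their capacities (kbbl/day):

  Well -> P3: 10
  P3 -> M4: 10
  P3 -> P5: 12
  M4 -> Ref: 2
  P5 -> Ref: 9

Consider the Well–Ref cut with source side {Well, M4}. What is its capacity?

12

Edges leaving {Well, M4}: Well→P3 (10), M4→Ref (2).
Cut capacity = 10 + 2 = 12.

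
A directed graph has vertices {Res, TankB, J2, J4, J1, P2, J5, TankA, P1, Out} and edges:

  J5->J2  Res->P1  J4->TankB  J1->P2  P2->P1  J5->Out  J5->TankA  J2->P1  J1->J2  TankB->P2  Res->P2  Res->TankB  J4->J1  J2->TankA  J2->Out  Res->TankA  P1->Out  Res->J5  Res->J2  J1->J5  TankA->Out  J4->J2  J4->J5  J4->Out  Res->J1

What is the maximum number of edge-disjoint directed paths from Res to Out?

4

Assign every edge capacity 1; by Menger, the answer equals the max flow.
Path Res→J2→Out (+1); total 1.
Path Res→J5→Out (+1); total 2.
Path Res→TankA→Out (+1); total 3.
Path Res→P1→Out (+1); total 4.
No residual Res→Out path; max flow = 4.
Certifying cut of size 4: {J2→Out, J5→Out, P1→Out, TankA→Out}.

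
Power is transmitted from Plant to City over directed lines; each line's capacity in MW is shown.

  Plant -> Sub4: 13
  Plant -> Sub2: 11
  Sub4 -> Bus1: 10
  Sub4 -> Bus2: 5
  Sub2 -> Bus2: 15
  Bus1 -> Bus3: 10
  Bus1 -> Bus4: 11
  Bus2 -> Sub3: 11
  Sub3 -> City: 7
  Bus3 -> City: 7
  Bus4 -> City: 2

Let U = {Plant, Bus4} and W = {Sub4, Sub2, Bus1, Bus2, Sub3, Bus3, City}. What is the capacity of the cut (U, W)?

Edges leaving {Plant, Bus4}: Plant→Sub4 (13), Plant→Sub2 (11), Bus4→City (2).
Cut capacity = 13 + 11 + 2 = 26.

26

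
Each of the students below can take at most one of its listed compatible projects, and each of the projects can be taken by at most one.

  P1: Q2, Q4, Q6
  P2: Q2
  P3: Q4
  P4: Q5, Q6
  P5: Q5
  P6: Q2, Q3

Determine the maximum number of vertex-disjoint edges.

5

Unit-capacity flow: source→left, listed edges, right→sink; max matching = max flow.
Augmenting path P1→Q2 (+1); matched 1.
Augmenting path P3→Q4 (+1); matched 2.
Augmenting path P4→Q5 (+1); matched 3.
Augmenting path P6→Q3 (+1); matched 4.
Augmenting path P2→Q2→P1→Q6 (+1); matched 5.
No augmenting path remains; maximum matching = 5.
König certificate: {P6, Q2, Q4, Q5, Q6} is a vertex cover of size 5 (every listed pair touches it), so no matching can be larger.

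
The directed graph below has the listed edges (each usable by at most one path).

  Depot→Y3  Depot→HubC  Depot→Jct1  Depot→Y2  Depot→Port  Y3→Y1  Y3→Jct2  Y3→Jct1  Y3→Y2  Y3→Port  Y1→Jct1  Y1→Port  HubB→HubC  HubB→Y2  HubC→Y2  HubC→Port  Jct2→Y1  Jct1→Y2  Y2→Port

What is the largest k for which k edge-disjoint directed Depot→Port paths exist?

4

Assign every edge capacity 1; by Menger, the answer equals the max flow.
Path Depot→Port (+1); total 1.
Path Depot→Y3→Port (+1); total 2.
Path Depot→HubC→Port (+1); total 3.
Path Depot→Y2→Port (+1); total 4.
No residual Depot→Port path; max flow = 4.
Certifying cut of size 4: {Depot→HubC, Depot→Port, Depot→Y3, Y2→Port}.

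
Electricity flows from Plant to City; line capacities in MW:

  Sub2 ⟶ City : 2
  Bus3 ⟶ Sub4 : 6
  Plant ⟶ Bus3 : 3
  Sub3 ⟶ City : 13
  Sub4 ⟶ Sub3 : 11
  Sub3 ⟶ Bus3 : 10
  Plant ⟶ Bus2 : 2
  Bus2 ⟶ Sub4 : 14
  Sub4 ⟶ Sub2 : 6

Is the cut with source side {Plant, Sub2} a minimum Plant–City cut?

No — its capacity is 7, but the minimum cut has capacity 5.

Given cut capacity: 2 + 3 + 2 = 7.
Augment Plant→Bus2→Sub4→Sub3→City: bottleneck 2, flow now 2.
Augment Plant→Bus3→Sub4→Sub3→City: bottleneck 3, flow now 5.
No augmenting path remains; maximum flow = 5.
In the residual graph, reachable from Plant: {Plant}.
Min-cut edges: Plant→Bus2 (2), Plant→Bus3 (3); capacity 2 + 3 = 5.
Cut capacity 7 exceeds the max flow 5, so it is not minimum.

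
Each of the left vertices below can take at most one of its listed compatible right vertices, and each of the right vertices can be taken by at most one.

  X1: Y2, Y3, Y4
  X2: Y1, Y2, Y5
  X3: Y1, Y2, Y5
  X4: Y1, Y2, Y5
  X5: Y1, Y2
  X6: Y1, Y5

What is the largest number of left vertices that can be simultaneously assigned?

Unit-capacity flow: source→left, listed edges, right→sink; max matching = max flow.
Augmenting path X1→Y2 (+1); matched 1.
Augmenting path X2→Y1 (+1); matched 2.
Augmenting path X3→Y5 (+1); matched 3.
Augmenting path X4→Y2→X1→Y3 (+1); matched 4.
No augmenting path remains; maximum matching = 4.
König certificate: {X1, Y1, Y2, Y5} is a vertex cover of size 4 (every listed pair touches it), so no matching can be larger.

4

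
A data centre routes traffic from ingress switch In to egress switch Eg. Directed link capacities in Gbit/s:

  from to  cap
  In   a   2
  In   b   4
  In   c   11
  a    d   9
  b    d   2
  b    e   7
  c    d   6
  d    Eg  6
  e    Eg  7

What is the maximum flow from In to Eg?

Augment In→a→d→Eg: bottleneck 2, flow now 2.
Augment In→b→d→Eg: bottleneck 2, flow now 4.
Augment In→b→e→Eg: bottleneck 2, flow now 6.
Augment In→c→d→Eg: bottleneck 2, flow now 8.
Augment In→c→d→b→e→Eg: bottleneck 2, flow now 10. (uses reverse residual edge)
No augmenting path remains; maximum flow = 10.
In the residual graph, reachable from In: {In, a, c, d}.
Min-cut edges: In→b (4), d→Eg (6); capacity 4 + 6 = 10.
This cut is saturated, so no flow can exceed 10.

10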